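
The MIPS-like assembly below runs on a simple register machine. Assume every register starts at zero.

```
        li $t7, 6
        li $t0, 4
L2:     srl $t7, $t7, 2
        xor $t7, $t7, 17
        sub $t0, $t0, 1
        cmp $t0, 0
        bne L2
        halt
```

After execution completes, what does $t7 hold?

li $t7, 6 → $t7=6
li $t0, 4 → $t0=4
srl $t7, $t7, 2 → $t7=6>>2=1
xor $t7, $t7, 17 → $t7=1^17=16
sub $t0, $t0, 1 → $t0=4-1=3
cmp $t0, 0  (cmp 3,0)
bne L2: taken
srl $t7, $t7, 2 → $t7=16>>2=4
xor $t7, $t7, 17 → $t7=4^17=21
sub $t0, $t0, 1 → $t0=3-1=2
cmp $t0, 0  (cmp 2,0)
bne L2: taken
srl $t7, $t7, 2 → $t7=21>>2=5
xor $t7, $t7, 17 → $t7=5^17=20
sub $t0, $t0, 1 → $t0=2-1=1
cmp $t0, 0  (cmp 1,0)
bne L2: taken
srl $t7, $t7, 2 → $t7=20>>2=5
xor $t7, $t7, 17 → $t7=5^17=20
sub $t0, $t0, 1 → $t0=1-1=0
cmp $t0, 0  (cmp 0,0)
bne L2: not taken
halt.

20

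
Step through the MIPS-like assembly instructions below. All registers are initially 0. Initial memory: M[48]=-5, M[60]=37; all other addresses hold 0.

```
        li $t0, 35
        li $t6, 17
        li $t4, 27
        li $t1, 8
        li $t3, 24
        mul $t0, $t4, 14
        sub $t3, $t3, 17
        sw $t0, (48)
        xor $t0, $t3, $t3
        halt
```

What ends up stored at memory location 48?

$t0=35
$t6=17
$t4=27
$t1=8
$t3=24
$t0=27*14=378
$t3=24-17=7
sw $t0, (48) → M[48]=378
$t0=7^7=0
halt.

378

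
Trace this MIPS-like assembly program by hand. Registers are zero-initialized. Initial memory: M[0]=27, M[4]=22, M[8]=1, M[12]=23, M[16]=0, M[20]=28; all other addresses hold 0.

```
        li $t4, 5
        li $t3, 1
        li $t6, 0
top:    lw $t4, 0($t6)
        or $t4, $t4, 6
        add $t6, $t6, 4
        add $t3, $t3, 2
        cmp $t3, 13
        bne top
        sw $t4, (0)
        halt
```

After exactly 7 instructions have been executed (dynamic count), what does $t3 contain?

$t4=5
$t3=1
$t6=0
$t4=M[0]=27
$t4=27|6=31
$t6=0+4=4
$t3=1+2=3
After step 7: $t3 = 3.

3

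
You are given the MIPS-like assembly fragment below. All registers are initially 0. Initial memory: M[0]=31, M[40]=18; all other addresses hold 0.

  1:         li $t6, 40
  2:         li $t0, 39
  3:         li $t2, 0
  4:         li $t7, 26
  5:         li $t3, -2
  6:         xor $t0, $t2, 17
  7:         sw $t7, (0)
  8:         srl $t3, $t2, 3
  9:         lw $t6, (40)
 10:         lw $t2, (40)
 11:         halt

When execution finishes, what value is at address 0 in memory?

26

li $t6, 40 → $t6=40
li $t0, 39 → $t0=39
li $t2, 0 → $t2=0
li $t7, 26 → $t7=26
li $t3, -2 → $t3=-2
xor $t0, $t2, 17 → $t0=0^17=17
sw $t7, (0) → M[0]=26
srl $t3, $t2, 3 → $t3=0>>3=0
lw $t6, (40) → $t6=M[40]=18
lw $t2, (40) → $t2=M[40]=18
halt.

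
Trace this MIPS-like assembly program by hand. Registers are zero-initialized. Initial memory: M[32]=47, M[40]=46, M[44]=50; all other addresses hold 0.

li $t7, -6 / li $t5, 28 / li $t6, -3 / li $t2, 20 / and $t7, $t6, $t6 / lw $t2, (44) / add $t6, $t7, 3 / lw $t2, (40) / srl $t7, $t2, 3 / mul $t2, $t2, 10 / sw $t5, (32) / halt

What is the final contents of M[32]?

28

li $t7, -6 → $t7=-6
li $t5, 28 → $t5=28
li $t6, -3 → $t6=-3
li $t2, 20 → $t2=20
and $t7, $t6, $t6 → $t7=(-3)&(-3)=-3
lw $t2, (44) → $t2=M[44]=50
add $t6, $t7, 3 → $t6=(-3)+3=0
lw $t2, (40) → $t2=M[40]=46
srl $t7, $t2, 3 → $t7=46>>3=5
mul $t2, $t2, 10 → $t2=46*10=460
sw $t5, (32) → M[32]=28
halt.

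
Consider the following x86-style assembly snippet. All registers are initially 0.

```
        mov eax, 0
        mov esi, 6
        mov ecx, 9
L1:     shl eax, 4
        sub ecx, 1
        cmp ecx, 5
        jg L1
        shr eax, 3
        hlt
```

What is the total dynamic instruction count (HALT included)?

after mov eax, 0: eax=0
after mov esi, 6: esi=6
after mov ecx, 9: ecx=9
after shl eax, 4: eax=0<<4=0
after sub ecx, 1: ecx=9-1=8
cmp ecx, 5  (cmp 8,5)
jg L1: taken
after shl eax, 4: eax=0<<4=0
after sub ecx, 1: ecx=8-1=7
cmp ecx, 5  (cmp 7,5)
jg L1: taken
after shl eax, 4: eax=0<<4=0
after sub ecx, 1: ecx=7-1=6
cmp ecx, 5  (cmp 6,5)
jg L1: taken
after shl eax, 4: eax=0<<4=0
after sub ecx, 1: ecx=6-1=5
cmp ecx, 5  (cmp 5,5)
jg L1: not taken
after shr eax, 3: eax=0>>3=0
halt.
Total executed instructions: 21.

21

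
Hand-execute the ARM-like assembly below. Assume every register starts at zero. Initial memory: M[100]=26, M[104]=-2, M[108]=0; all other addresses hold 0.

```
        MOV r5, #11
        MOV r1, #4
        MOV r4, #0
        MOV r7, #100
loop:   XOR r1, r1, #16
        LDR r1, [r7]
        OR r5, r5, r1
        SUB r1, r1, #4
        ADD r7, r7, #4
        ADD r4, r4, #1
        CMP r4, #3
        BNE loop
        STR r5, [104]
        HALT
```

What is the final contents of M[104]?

-1

after MOV r5, #11: r5=11
after MOV r1, #4: r1=4
after MOV r4, #0: r4=0
after MOV r7, #100: r7=100
after XOR r1, r1, #16: r1=4^16=20
after LDR r1, [r7]: r1=M[100]=26
after OR r5, r5, r1: r5=11|26=27
after SUB r1, r1, #4: r1=26-4=22
after ADD r7, r7, #4: r7=100+4=104
after ADD r4, r4, #1: r4=0+1=1
CMP r4, #3  (cmp 1,3)
BNE loop: taken
after XOR r1, r1, #16: r1=22^16=6
after LDR r1, [r7]: r1=M[104]=-2
after OR r5, r5, r1: r5=27|(-2)=-1
after SUB r1, r1, #4: r1=(-2)-4=-6
after ADD r7, r7, #4: r7=104+4=108
after ADD r4, r4, #1: r4=1+1=2
CMP r4, #3  (cmp 2,3)
BNE loop: taken
after XOR r1, r1, #16: r1=(-6)^16=-22
after LDR r1, [r7]: r1=M[108]=0
after OR r5, r5, r1: r5=(-1)|0=-1
after SUB r1, r1, #4: r1=0-4=-4
after ADD r7, r7, #4: r7=108+4=112
after ADD r4, r4, #1: r4=2+1=3
CMP r4, #3  (cmp 3,3)
BNE loop: not taken
STR r5, [104] → M[104]=-1
halt.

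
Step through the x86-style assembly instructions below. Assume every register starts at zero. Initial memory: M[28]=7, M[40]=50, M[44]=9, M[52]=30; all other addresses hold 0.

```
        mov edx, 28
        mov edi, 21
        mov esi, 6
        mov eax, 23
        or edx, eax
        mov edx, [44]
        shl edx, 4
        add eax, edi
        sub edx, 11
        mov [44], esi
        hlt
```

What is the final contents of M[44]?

6

mov edx, 28 → edx=28
mov edi, 21 → edi=21
mov esi, 6 → esi=6
mov eax, 23 → eax=23
or edx, eax → edx=28|23=31
mov edx, [44] → edx=M[44]=9
shl edx, 4 → edx=9<<4=144
add eax, edi → eax=23+21=44
sub edx, 11 → edx=144-11=133
mov [44], esi → M[44]=6
halt.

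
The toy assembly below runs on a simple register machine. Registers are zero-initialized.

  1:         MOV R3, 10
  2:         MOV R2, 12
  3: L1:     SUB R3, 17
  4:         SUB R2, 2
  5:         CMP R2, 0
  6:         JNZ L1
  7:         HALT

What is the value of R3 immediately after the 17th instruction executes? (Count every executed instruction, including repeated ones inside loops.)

R3=10
R2=12
R3=10-17=-7
R2=12-2=10
CMP R2, 0  (cmp 10,0)
JNZ L1: taken
R3=(-7)-17=-24
R2=10-2=8
CMP R2, 0  (cmp 8,0)
JNZ L1: taken
R3=(-24)-17=-41
R2=8-2=6
CMP R2, 0  (cmp 6,0)
JNZ L1: taken
R3=(-41)-17=-58
R2=6-2=4
CMP R2, 0  (cmp 4,0)
After step 17: R3 = -58.

-58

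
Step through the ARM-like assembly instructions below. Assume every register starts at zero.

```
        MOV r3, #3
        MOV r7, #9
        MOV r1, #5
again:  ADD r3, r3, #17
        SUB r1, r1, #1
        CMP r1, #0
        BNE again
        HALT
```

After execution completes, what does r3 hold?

88

MOV r3, #3 → r3=3
MOV r7, #9 → r7=9
MOV r1, #5 → r1=5
ADD r3, r3, #17 → r3=3+17=20
SUB r1, r1, #1 → r1=5-1=4
CMP r1, #0  (cmp 4,0)
BNE again: taken
ADD r3, r3, #17 → r3=20+17=37
SUB r1, r1, #1 → r1=4-1=3
CMP r1, #0  (cmp 3,0)
BNE again: taken
ADD r3, r3, #17 → r3=37+17=54
SUB r1, r1, #1 → r1=3-1=2
CMP r1, #0  (cmp 2,0)
BNE again: taken
ADD r3, r3, #17 → r3=54+17=71
SUB r1, r1, #1 → r1=2-1=1
CMP r1, #0  (cmp 1,0)
BNE again: taken
ADD r3, r3, #17 → r3=71+17=88
SUB r1, r1, #1 → r1=1-1=0
CMP r1, #0  (cmp 0,0)
BNE again: not taken
halt.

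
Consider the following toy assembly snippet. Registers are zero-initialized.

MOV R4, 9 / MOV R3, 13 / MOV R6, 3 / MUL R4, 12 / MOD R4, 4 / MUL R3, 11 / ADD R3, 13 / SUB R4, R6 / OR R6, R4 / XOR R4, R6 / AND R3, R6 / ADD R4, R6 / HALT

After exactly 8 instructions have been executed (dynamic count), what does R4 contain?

-3

after MOV R4, 9: R4=9
after MOV R3, 13: R3=13
after MOV R6, 3: R6=3
after MUL R4, 12: R4=9*12=108
after MOD R4, 4: R4=108%4=0
after MUL R3, 11: R3=13*11=143
after ADD R3, 13: R3=143+13=156
after SUB R4, R6: R4=0-3=-3
After step 8: R4 = -3.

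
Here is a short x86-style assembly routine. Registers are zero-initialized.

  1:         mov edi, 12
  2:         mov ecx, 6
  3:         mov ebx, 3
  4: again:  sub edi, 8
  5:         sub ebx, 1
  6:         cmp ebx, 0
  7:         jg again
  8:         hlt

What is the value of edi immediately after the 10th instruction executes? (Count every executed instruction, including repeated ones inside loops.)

edi=12
ecx=6
ebx=3
edi=12-8=4
ebx=3-1=2
cmp ebx, 0  (cmp 2,0)
jg again: taken
edi=4-8=-4
ebx=2-1=1
cmp ebx, 0  (cmp 1,0)
After step 10: edi = -4.

-4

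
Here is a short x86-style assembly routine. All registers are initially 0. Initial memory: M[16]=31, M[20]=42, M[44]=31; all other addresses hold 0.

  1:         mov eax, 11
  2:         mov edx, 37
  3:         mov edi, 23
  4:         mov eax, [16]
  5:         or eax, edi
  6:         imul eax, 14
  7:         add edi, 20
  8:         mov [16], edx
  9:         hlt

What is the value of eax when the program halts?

434

after mov eax, 11: eax=11
after mov edx, 37: edx=37
after mov edi, 23: edi=23
after mov eax, [16]: eax=M[16]=31
after or eax, edi: eax=31|23=31
after imul eax, 14: eax=31*14=434
after add edi, 20: edi=23+20=43
mov [16], edx → M[16]=37
halt.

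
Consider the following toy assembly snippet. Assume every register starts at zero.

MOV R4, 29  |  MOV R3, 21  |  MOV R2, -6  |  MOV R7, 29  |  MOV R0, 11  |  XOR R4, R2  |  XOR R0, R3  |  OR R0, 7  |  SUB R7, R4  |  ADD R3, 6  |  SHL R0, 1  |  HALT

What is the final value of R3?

after MOV R4, 29: R4=29
after MOV R3, 21: R3=21
after MOV R2, -6: R2=-6
after MOV R7, 29: R7=29
after MOV R0, 11: R0=11
after XOR R4, R2: R4=29^(-6)=-25
after XOR R0, R3: R0=11^21=30
after OR R0, 7: R0=30|7=31
after SUB R7, R4: R7=29-(-25)=54
after ADD R3, 6: R3=21+6=27
after SHL R0, 1: R0=31<<1=62
halt.

27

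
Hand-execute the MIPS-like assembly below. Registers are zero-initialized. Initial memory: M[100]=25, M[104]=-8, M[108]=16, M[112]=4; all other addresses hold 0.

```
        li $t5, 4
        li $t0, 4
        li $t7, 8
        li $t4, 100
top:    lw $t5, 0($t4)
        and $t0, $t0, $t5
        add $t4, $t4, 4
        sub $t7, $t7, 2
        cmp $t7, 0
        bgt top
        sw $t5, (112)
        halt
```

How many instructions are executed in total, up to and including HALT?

30

after li $t5, 4: $t5=4
after li $t0, 4: $t0=4
after li $t7, 8: $t7=8
after li $t4, 100: $t4=100
after lw $t5, 0($t4): $t5=M[100]=25
after and $t0, $t0, $t5: $t0=4&25=0
after add $t4, $t4, 4: $t4=100+4=104
after sub $t7, $t7, 2: $t7=8-2=6
cmp $t7, 0  (cmp 6,0)
bgt top: taken
after lw $t5, 0($t4): $t5=M[104]=-8
after and $t0, $t0, $t5: $t0=0&(-8)=0
after add $t4, $t4, 4: $t4=104+4=108
after sub $t7, $t7, 2: $t7=6-2=4
cmp $t7, 0  (cmp 4,0)
bgt top: taken
after lw $t5, 0($t4): $t5=M[108]=16
after and $t0, $t0, $t5: $t0=0&16=0
after add $t4, $t4, 4: $t4=108+4=112
after sub $t7, $t7, 2: $t7=4-2=2
cmp $t7, 0  (cmp 2,0)
bgt top: taken
after lw $t5, 0($t4): $t5=M[112]=4
after and $t0, $t0, $t5: $t0=0&4=0
after add $t4, $t4, 4: $t4=112+4=116
after sub $t7, $t7, 2: $t7=2-2=0
cmp $t7, 0  (cmp 0,0)
bgt top: not taken
sw $t5, (112) → M[112]=4
halt.
Total executed instructions: 30.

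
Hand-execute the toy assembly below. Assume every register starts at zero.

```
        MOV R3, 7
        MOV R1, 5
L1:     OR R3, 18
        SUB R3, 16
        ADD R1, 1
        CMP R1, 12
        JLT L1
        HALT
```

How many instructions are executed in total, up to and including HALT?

R3=7
R1=5
R3=7|18=23
R3=23-16=7
R1=5+1=6
CMP R1, 12  (cmp 6,12)
JLT L1: taken
R3=7|18=23
R3=23-16=7
R1=6+1=7
CMP R1, 12  (cmp 7,12)
JLT L1: taken
R3=7|18=23
R3=23-16=7
R1=7+1=8
CMP R1, 12  (cmp 8,12)
JLT L1: taken
R3=7|18=23
R3=23-16=7
R1=8+1=9
CMP R1, 12  (cmp 9,12)
JLT L1: taken
R3=7|18=23
R3=23-16=7
R1=9+1=10
CMP R1, 12  (cmp 10,12)
JLT L1: taken
R3=7|18=23
R3=23-16=7
R1=10+1=11
CMP R1, 12  (cmp 11,12)
JLT L1: taken
R3=7|18=23
R3=23-16=7
R1=11+1=12
CMP R1, 12  (cmp 12,12)
JLT L1: not taken
halt.
Total executed instructions: 38.

38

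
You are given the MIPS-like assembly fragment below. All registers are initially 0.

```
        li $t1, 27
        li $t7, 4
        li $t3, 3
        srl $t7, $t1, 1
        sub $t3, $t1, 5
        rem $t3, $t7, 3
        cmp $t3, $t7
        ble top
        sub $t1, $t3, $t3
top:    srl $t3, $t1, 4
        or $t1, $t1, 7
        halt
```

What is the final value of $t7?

13

$t1=27
$t7=4
$t3=3
$t7=27>>1=13
$t3=27-5=22
$t3=13%3=1
cmp $t3, $t7  (cmp 1,13)
ble top: taken
$t3=27>>4=1
$t1=27|7=31
halt.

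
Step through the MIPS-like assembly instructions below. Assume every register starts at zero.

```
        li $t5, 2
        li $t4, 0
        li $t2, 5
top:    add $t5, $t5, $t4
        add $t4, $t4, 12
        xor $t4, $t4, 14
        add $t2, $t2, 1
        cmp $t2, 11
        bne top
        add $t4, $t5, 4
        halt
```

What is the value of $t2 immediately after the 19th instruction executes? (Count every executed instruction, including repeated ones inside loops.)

8

after li $t5, 2: $t5=2
after li $t4, 0: $t4=0
after li $t2, 5: $t2=5
after add $t5, $t5, $t4: $t5=2+0=2
after add $t4, $t4, 12: $t4=0+12=12
after xor $t4, $t4, 14: $t4=12^14=2
after add $t2, $t2, 1: $t2=5+1=6
cmp $t2, 11  (cmp 6,11)
bne top: taken
after add $t5, $t5, $t4: $t5=2+2=4
after add $t4, $t4, 12: $t4=2+12=14
after xor $t4, $t4, 14: $t4=14^14=0
after add $t2, $t2, 1: $t2=6+1=7
cmp $t2, 11  (cmp 7,11)
bne top: taken
after add $t5, $t5, $t4: $t5=4+0=4
after add $t4, $t4, 12: $t4=0+12=12
after xor $t4, $t4, 14: $t4=12^14=2
after add $t2, $t2, 1: $t2=7+1=8
After step 19: $t2 = 8.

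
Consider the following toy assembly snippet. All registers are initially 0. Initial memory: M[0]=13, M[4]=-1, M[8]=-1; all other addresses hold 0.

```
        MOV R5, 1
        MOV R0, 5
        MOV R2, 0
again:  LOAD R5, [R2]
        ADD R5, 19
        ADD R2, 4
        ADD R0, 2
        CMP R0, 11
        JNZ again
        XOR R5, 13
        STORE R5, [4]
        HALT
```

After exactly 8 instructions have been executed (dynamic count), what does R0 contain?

MOV R5, 1 → R5=1
MOV R0, 5 → R0=5
MOV R2, 0 → R2=0
LOAD R5, [R2] → R5=M[0]=13
ADD R5, 19 → R5=13+19=32
ADD R2, 4 → R2=0+4=4
ADD R0, 2 → R0=5+2=7
CMP R0, 11  (cmp 7,11)
After step 8: R0 = 7.

7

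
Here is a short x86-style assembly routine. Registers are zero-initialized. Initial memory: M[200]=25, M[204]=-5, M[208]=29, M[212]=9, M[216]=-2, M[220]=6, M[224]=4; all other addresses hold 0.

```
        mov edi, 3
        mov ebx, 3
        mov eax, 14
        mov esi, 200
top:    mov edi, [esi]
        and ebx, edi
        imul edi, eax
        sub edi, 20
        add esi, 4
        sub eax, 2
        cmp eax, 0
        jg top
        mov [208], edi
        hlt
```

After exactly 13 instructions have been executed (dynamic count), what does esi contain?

mov edi, 3 → edi=3
mov ebx, 3 → ebx=3
mov eax, 14 → eax=14
mov esi, 200 → esi=200
mov edi, [esi] → edi=M[200]=25
and ebx, edi → ebx=3&25=1
imul edi, eax → edi=25*14=350
sub edi, 20 → edi=350-20=330
add esi, 4 → esi=200+4=204
sub eax, 2 → eax=14-2=12
cmp eax, 0  (cmp 12,0)
jg top: taken
mov edi, [esi] → edi=M[204]=-5
After step 13: esi = 204.

204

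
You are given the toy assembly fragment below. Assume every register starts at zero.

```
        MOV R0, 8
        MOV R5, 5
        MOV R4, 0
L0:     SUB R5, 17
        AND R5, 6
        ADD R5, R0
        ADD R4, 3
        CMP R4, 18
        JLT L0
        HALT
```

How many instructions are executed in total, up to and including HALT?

R0=8
R5=5
R4=0
R5=5-17=-12
R5=(-12)&6=4
R5=4+8=12
R4=0+3=3
CMP R4, 18  (cmp 3,18)
JLT L0: taken
R5=12-17=-5
R5=(-5)&6=2
R5=2+8=10
R4=3+3=6
CMP R4, 18  (cmp 6,18)
JLT L0: taken
R5=10-17=-7
R5=(-7)&6=0
R5=0+8=8
R4=6+3=9
CMP R4, 18  (cmp 9,18)
JLT L0: taken
R5=8-17=-9
R5=(-9)&6=6
R5=6+8=14
R4=9+3=12
CMP R4, 18  (cmp 12,18)
JLT L0: taken
R5=14-17=-3
R5=(-3)&6=4
R5=4+8=12
R4=12+3=15
CMP R4, 18  (cmp 15,18)
JLT L0: taken
R5=12-17=-5
R5=(-5)&6=2
R5=2+8=10
R4=15+3=18
CMP R4, 18  (cmp 18,18)
JLT L0: not taken
halt.
Total executed instructions: 40.

40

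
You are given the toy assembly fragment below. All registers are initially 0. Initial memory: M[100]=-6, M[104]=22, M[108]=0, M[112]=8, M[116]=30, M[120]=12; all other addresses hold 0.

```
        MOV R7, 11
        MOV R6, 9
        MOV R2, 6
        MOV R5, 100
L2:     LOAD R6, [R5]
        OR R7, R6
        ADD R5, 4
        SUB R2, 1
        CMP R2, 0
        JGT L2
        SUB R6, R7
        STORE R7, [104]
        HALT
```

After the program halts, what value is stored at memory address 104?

MOV R7, 11 → R7=11
MOV R6, 9 → R6=9
MOV R2, 6 → R2=6
MOV R5, 100 → R5=100
LOAD R6, [R5] → R6=M[100]=-6
OR R7, R6 → R7=11|(-6)=-5
ADD R5, 4 → R5=100+4=104
SUB R2, 1 → R2=6-1=5
CMP R2, 0  (cmp 5,0)
JGT L2: taken
LOAD R6, [R5] → R6=M[104]=22
OR R7, R6 → R7=(-5)|22=-1
ADD R5, 4 → R5=104+4=108
SUB R2, 1 → R2=5-1=4
CMP R2, 0  (cmp 4,0)
JGT L2: taken
LOAD R6, [R5] → R6=M[108]=0
OR R7, R6 → R7=(-1)|0=-1
ADD R5, 4 → R5=108+4=112
SUB R2, 1 → R2=4-1=3
CMP R2, 0  (cmp 3,0)
JGT L2: taken
LOAD R6, [R5] → R6=M[112]=8
OR R7, R6 → R7=(-1)|8=-1
ADD R5, 4 → R5=112+4=116
SUB R2, 1 → R2=3-1=2
CMP R2, 0  (cmp 2,0)
JGT L2: taken
LOAD R6, [R5] → R6=M[116]=30
OR R7, R6 → R7=(-1)|30=-1
ADD R5, 4 → R5=116+4=120
SUB R2, 1 → R2=2-1=1
CMP R2, 0  (cmp 1,0)
JGT L2: taken
LOAD R6, [R5] → R6=M[120]=12
OR R7, R6 → R7=(-1)|12=-1
ADD R5, 4 → R5=120+4=124
SUB R2, 1 → R2=1-1=0
CMP R2, 0  (cmp 0,0)
JGT L2: not taken
SUB R6, R7 → R6=12-(-1)=13
STORE R7, [104] → M[104]=-1
halt.

-1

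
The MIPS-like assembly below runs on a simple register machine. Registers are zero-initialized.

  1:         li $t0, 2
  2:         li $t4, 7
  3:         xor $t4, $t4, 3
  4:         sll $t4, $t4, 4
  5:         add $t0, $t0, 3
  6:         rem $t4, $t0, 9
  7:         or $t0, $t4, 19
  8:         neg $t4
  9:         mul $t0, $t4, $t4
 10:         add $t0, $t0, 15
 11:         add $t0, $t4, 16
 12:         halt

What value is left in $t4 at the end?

li $t0, 2 → $t0=2
li $t4, 7 → $t4=7
xor $t4, $t4, 3 → $t4=7^3=4
sll $t4, $t4, 4 → $t4=4<<4=64
add $t0, $t0, 3 → $t0=2+3=5
rem $t4, $t0, 9 → $t4=5%9=5
or $t0, $t4, 19 → $t0=5|19=23
neg $t4 → $t4=-(5)=-5
mul $t0, $t4, $t4 → $t0=(-5)*(-5)=25
add $t0, $t0, 15 → $t0=25+15=40
add $t0, $t4, 16 → $t0=(-5)+16=11
halt.

-5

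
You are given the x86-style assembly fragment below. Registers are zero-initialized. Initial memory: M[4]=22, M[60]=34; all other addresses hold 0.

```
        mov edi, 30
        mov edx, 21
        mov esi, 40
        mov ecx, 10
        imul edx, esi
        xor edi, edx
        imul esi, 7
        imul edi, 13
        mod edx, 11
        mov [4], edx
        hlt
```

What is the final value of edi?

11102

mov edi, 30 → edi=30
mov edx, 21 → edx=21
mov esi, 40 → esi=40
mov ecx, 10 → ecx=10
imul edx, esi → edx=21*40=840
xor edi, edx → edi=30^840=854
imul esi, 7 → esi=40*7=280
imul edi, 13 → edi=854*13=11102
mod edx, 11 → edx=840%11=4
mov [4], edx → M[4]=4
halt.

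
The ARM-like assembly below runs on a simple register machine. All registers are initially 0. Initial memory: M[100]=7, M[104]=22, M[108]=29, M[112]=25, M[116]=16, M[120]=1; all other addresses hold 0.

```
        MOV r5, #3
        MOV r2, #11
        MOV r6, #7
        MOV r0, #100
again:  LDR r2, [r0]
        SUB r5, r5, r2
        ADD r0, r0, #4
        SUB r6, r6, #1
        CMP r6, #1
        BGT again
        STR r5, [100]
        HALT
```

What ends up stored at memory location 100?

-97

r5=3
r2=11
r6=7
r0=100
r2=M[100]=7
r5=3-7=-4
r0=100+4=104
r6=7-1=6
CMP r6, #1  (cmp 6,1)
BGT again: taken
r2=M[104]=22
r5=(-4)-22=-26
r0=104+4=108
r6=6-1=5
CMP r6, #1  (cmp 5,1)
BGT again: taken
r2=M[108]=29
r5=(-26)-29=-55
r0=108+4=112
r6=5-1=4
CMP r6, #1  (cmp 4,1)
BGT again: taken
r2=M[112]=25
r5=(-55)-25=-80
r0=112+4=116
r6=4-1=3
CMP r6, #1  (cmp 3,1)
BGT again: taken
r2=M[116]=16
r5=(-80)-16=-96
r0=116+4=120
r6=3-1=2
CMP r6, #1  (cmp 2,1)
BGT again: taken
r2=M[120]=1
r5=(-96)-1=-97
r0=120+4=124
r6=2-1=1
CMP r6, #1  (cmp 1,1)
BGT again: not taken
STR r5, [100] → M[100]=-97
halt.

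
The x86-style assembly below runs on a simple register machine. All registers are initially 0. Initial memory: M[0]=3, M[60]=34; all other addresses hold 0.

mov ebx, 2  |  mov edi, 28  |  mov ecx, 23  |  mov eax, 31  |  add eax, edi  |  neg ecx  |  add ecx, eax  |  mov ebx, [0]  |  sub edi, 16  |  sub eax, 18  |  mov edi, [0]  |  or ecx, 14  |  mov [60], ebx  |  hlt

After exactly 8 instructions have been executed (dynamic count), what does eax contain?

59

ebx=2
edi=28
ecx=23
eax=31
eax=31+28=59
ecx=-(23)=-23
ecx=(-23)+59=36
ebx=M[0]=3
After step 8: eax = 59.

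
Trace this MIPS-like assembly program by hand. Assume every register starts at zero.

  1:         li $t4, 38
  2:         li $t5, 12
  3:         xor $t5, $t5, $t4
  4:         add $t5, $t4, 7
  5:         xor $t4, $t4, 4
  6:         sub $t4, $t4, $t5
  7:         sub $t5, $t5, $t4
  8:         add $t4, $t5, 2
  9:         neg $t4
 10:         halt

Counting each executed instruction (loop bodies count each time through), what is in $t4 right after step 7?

li $t4, 38 → $t4=38
li $t5, 12 → $t5=12
xor $t5, $t5, $t4 → $t5=12^38=42
add $t5, $t4, 7 → $t5=38+7=45
xor $t4, $t4, 4 → $t4=38^4=34
sub $t4, $t4, $t5 → $t4=34-45=-11
sub $t5, $t5, $t4 → $t5=45-(-11)=56
After step 7: $t4 = -11.

-11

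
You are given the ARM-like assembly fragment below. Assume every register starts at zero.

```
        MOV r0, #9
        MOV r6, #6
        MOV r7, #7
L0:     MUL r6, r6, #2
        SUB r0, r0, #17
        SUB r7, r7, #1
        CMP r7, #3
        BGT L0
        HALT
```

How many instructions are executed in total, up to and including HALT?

r0=9
r6=6
r7=7
r6=6*2=12
r0=9-17=-8
r7=7-1=6
CMP r7, #3  (cmp 6,3)
BGT L0: taken
r6=12*2=24
r0=(-8)-17=-25
r7=6-1=5
CMP r7, #3  (cmp 5,3)
BGT L0: taken
r6=24*2=48
r0=(-25)-17=-42
r7=5-1=4
CMP r7, #3  (cmp 4,3)
BGT L0: taken
r6=48*2=96
r0=(-42)-17=-59
r7=4-1=3
CMP r7, #3  (cmp 3,3)
BGT L0: not taken
halt.
Total executed instructions: 24.

24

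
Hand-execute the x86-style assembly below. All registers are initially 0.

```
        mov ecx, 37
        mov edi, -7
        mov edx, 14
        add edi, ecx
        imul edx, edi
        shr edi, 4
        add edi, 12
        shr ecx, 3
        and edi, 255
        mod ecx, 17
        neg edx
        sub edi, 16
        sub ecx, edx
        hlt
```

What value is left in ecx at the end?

ecx=37
edi=-7
edx=14
edi=(-7)+37=30
edx=14*30=420
edi=30>>4=1
edi=1+12=13
ecx=37>>3=4
edi=13&255=13
ecx=4%17=4
edx=-(420)=-420
edi=13-16=-3
ecx=4-(-420)=424
halt.

424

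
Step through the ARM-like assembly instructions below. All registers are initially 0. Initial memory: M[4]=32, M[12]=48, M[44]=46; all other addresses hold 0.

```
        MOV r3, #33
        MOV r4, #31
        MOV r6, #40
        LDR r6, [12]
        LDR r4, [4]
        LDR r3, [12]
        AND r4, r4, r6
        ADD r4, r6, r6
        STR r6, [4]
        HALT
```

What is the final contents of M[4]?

MOV r3, #33 → r3=33
MOV r4, #31 → r4=31
MOV r6, #40 → r6=40
LDR r6, [12] → r6=M[12]=48
LDR r4, [4] → r4=M[4]=32
LDR r3, [12] → r3=M[12]=48
AND r4, r4, r6 → r4=32&48=32
ADD r4, r6, r6 → r4=48+48=96
STR r6, [4] → M[4]=48
halt.

48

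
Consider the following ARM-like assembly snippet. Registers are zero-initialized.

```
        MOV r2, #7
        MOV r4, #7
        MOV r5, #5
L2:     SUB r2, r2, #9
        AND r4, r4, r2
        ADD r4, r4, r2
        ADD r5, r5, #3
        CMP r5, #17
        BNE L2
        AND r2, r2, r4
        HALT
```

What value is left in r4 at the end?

-93

after MOV r2, #7: r2=7
after MOV r4, #7: r4=7
after MOV r5, #5: r5=5
after SUB r2, r2, #9: r2=7-9=-2
after AND r4, r4, r2: r4=7&(-2)=6
after ADD r4, r4, r2: r4=6+(-2)=4
after ADD r5, r5, #3: r5=5+3=8
CMP r5, #17  (cmp 8,17)
BNE L2: taken
after SUB r2, r2, #9: r2=(-2)-9=-11
after AND r4, r4, r2: r4=4&(-11)=4
after ADD r4, r4, r2: r4=4+(-11)=-7
after ADD r5, r5, #3: r5=8+3=11
CMP r5, #17  (cmp 11,17)
BNE L2: taken
after SUB r2, r2, #9: r2=(-11)-9=-20
after AND r4, r4, r2: r4=(-7)&(-20)=-24
after ADD r4, r4, r2: r4=(-24)+(-20)=-44
after ADD r5, r5, #3: r5=11+3=14
CMP r5, #17  (cmp 14,17)
BNE L2: taken
after SUB r2, r2, #9: r2=(-20)-9=-29
after AND r4, r4, r2: r4=(-44)&(-29)=-64
after ADD r4, r4, r2: r4=(-64)+(-29)=-93
after ADD r5, r5, #3: r5=14+3=17
CMP r5, #17  (cmp 17,17)
BNE L2: not taken
after AND r2, r2, r4: r2=(-29)&(-93)=-93
halt.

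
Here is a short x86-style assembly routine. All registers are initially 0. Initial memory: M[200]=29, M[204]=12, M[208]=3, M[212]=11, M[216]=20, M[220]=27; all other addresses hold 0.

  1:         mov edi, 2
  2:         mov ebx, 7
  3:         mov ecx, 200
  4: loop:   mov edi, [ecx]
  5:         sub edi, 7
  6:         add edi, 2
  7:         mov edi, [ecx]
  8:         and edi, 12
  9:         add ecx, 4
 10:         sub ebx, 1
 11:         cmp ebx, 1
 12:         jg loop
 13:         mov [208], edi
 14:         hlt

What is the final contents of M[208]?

8

mov edi, 2 → edi=2
mov ebx, 7 → ebx=7
mov ecx, 200 → ecx=200
mov edi, [ecx] → edi=M[200]=29
sub edi, 7 → edi=29-7=22
add edi, 2 → edi=22+2=24
mov edi, [ecx] → edi=M[200]=29
and edi, 12 → edi=29&12=12
add ecx, 4 → ecx=200+4=204
sub ebx, 1 → ebx=7-1=6
cmp ebx, 1  (cmp 6,1)
jg loop: taken
mov edi, [ecx] → edi=M[204]=12
sub edi, 7 → edi=12-7=5
add edi, 2 → edi=5+2=7
mov edi, [ecx] → edi=M[204]=12
and edi, 12 → edi=12&12=12
add ecx, 4 → ecx=204+4=208
sub ebx, 1 → ebx=6-1=5
cmp ebx, 1  (cmp 5,1)
jg loop: taken
mov edi, [ecx] → edi=M[208]=3
sub edi, 7 → edi=3-7=-4
add edi, 2 → edi=(-4)+2=-2
mov edi, [ecx] → edi=M[208]=3
and edi, 12 → edi=3&12=0
add ecx, 4 → ecx=208+4=212
sub ebx, 1 → ebx=5-1=4
cmp ebx, 1  (cmp 4,1)
jg loop: taken
mov edi, [ecx] → edi=M[212]=11
sub edi, 7 → edi=11-7=4
add edi, 2 → edi=4+2=6
mov edi, [ecx] → edi=M[212]=11
and edi, 12 → edi=11&12=8
add ecx, 4 → ecx=212+4=216
sub ebx, 1 → ebx=4-1=3
cmp ebx, 1  (cmp 3,1)
jg loop: taken
mov edi, [ecx] → edi=M[216]=20
sub edi, 7 → edi=20-7=13
add edi, 2 → edi=13+2=15
mov edi, [ecx] → edi=M[216]=20
and edi, 12 → edi=20&12=4
add ecx, 4 → ecx=216+4=220
sub ebx, 1 → ebx=3-1=2
cmp ebx, 1  (cmp 2,1)
jg loop: taken
mov edi, [ecx] → edi=M[220]=27
sub edi, 7 → edi=27-7=20
add edi, 2 → edi=20+2=22
mov edi, [ecx] → edi=M[220]=27
and edi, 12 → edi=27&12=8
add ecx, 4 → ecx=220+4=224
sub ebx, 1 → ebx=2-1=1
cmp ebx, 1  (cmp 1,1)
jg loop: not taken
mov [208], edi → M[208]=8
halt.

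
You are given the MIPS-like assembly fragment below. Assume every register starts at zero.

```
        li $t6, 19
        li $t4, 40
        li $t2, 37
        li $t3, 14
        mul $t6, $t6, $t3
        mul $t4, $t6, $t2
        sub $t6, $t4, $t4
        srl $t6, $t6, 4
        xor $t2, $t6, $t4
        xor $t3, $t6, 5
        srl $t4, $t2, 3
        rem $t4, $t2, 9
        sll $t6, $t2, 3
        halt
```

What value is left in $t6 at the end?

78736

$t6=19
$t4=40
$t2=37
$t3=14
$t6=19*14=266
$t4=266*37=9842
$t6=9842-9842=0
$t6=0>>4=0
$t2=0^9842=9842
$t3=0^5=5
$t4=9842>>3=1230
$t4=9842%9=5
$t6=9842<<3=78736
halt.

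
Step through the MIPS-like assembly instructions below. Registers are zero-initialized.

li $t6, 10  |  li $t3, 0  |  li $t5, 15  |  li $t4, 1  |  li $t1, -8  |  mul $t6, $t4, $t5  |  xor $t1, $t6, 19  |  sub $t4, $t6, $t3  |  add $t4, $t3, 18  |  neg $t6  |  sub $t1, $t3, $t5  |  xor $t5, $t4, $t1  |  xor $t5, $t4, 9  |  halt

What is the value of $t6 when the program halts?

-15

after li $t6, 10: $t6=10
after li $t3, 0: $t3=0
after li $t5, 15: $t5=15
after li $t4, 1: $t4=1
after li $t1, -8: $t1=-8
after mul $t6, $t4, $t5: $t6=1*15=15
after xor $t1, $t6, 19: $t1=15^19=28
after sub $t4, $t6, $t3: $t4=15-0=15
after add $t4, $t3, 18: $t4=0+18=18
after neg $t6: $t6=-(15)=-15
after sub $t1, $t3, $t5: $t1=0-15=-15
after xor $t5, $t4, $t1: $t5=18^(-15)=-29
after xor $t5, $t4, 9: $t5=18^9=27
halt.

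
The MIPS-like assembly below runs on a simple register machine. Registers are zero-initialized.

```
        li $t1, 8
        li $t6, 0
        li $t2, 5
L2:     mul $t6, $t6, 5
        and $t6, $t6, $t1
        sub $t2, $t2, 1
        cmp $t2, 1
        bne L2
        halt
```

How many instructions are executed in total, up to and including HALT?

24

after li $t1, 8: $t1=8
after li $t6, 0: $t6=0
after li $t2, 5: $t2=5
after mul $t6, $t6, 5: $t6=0*5=0
after and $t6, $t6, $t1: $t6=0&8=0
after sub $t2, $t2, 1: $t2=5-1=4
cmp $t2, 1  (cmp 4,1)
bne L2: taken
after mul $t6, $t6, 5: $t6=0*5=0
after and $t6, $t6, $t1: $t6=0&8=0
after sub $t2, $t2, 1: $t2=4-1=3
cmp $t2, 1  (cmp 3,1)
bne L2: taken
after mul $t6, $t6, 5: $t6=0*5=0
after and $t6, $t6, $t1: $t6=0&8=0
after sub $t2, $t2, 1: $t2=3-1=2
cmp $t2, 1  (cmp 2,1)
bne L2: taken
after mul $t6, $t6, 5: $t6=0*5=0
after and $t6, $t6, $t1: $t6=0&8=0
after sub $t2, $t2, 1: $t2=2-1=1
cmp $t2, 1  (cmp 1,1)
bne L2: not taken
halt.
Total executed instructions: 24.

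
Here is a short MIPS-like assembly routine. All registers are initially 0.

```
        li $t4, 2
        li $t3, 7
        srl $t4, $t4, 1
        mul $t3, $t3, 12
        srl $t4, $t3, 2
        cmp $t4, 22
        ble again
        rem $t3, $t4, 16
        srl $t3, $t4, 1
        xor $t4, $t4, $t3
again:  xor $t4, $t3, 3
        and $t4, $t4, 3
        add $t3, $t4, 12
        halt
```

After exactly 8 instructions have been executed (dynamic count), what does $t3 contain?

after li $t4, 2: $t4=2
after li $t3, 7: $t3=7
after srl $t4, $t4, 1: $t4=2>>1=1
after mul $t3, $t3, 12: $t3=7*12=84
after srl $t4, $t3, 2: $t4=84>>2=21
cmp $t4, 22  (cmp 21,22)
ble again: taken
after xor $t4, $t3, 3: $t4=84^3=87
After step 8: $t3 = 84.

84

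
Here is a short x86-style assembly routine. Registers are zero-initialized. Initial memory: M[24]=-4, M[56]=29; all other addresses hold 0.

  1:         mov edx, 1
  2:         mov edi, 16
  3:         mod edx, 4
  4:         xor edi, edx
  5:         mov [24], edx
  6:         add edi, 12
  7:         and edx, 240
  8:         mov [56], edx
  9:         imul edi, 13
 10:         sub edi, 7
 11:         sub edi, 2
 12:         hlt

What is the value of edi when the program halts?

edx=1
edi=16
edx=1%4=1
edi=16^1=17
mov [24], edx → M[24]=1
edi=17+12=29
edx=1&240=0
mov [56], edx → M[56]=0
edi=29*13=377
edi=377-7=370
edi=370-2=368
halt.

368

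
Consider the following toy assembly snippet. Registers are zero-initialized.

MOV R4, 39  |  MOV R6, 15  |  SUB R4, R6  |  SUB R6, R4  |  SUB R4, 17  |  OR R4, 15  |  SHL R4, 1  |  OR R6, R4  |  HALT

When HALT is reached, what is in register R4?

30

MOV R4, 39 → R4=39
MOV R6, 15 → R6=15
SUB R4, R6 → R4=39-15=24
SUB R6, R4 → R6=15-24=-9
SUB R4, 17 → R4=24-17=7
OR R4, 15 → R4=7|15=15
SHL R4, 1 → R4=15<<1=30
OR R6, R4 → R6=(-9)|30=-1
halt.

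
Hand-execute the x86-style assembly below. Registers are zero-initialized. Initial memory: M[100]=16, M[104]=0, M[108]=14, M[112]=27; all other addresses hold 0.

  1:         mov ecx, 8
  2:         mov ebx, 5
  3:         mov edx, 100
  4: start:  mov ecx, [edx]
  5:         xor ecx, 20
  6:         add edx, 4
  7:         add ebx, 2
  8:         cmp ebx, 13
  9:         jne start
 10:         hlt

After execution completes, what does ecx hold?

after mov ecx, 8: ecx=8
after mov ebx, 5: ebx=5
after mov edx, 100: edx=100
after mov ecx, [edx]: ecx=M[100]=16
after xor ecx, 20: ecx=16^20=4
after add edx, 4: edx=100+4=104
after add ebx, 2: ebx=5+2=7
cmp ebx, 13  (cmp 7,13)
jne start: taken
after mov ecx, [edx]: ecx=M[104]=0
after xor ecx, 20: ecx=0^20=20
after add edx, 4: edx=104+4=108
after add ebx, 2: ebx=7+2=9
cmp ebx, 13  (cmp 9,13)
jne start: taken
after mov ecx, [edx]: ecx=M[108]=14
after xor ecx, 20: ecx=14^20=26
after add edx, 4: edx=108+4=112
after add ebx, 2: ebx=9+2=11
cmp ebx, 13  (cmp 11,13)
jne start: taken
after mov ecx, [edx]: ecx=M[112]=27
after xor ecx, 20: ecx=27^20=15
after add edx, 4: edx=112+4=116
after add ebx, 2: ebx=11+2=13
cmp ebx, 13  (cmp 13,13)
jne start: not taken
halt.

15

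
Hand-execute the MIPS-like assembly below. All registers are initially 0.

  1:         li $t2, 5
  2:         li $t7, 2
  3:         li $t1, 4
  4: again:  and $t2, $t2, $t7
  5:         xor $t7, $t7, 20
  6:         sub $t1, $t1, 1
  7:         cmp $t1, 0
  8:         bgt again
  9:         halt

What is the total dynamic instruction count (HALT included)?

$t2=5
$t7=2
$t1=4
$t2=5&2=0
$t7=2^20=22
$t1=4-1=3
cmp $t1, 0  (cmp 3,0)
bgt again: taken
$t2=0&22=0
$t7=22^20=2
$t1=3-1=2
cmp $t1, 0  (cmp 2,0)
bgt again: taken
$t2=0&2=0
$t7=2^20=22
$t1=2-1=1
cmp $t1, 0  (cmp 1,0)
bgt again: taken
$t2=0&22=0
$t7=22^20=2
$t1=1-1=0
cmp $t1, 0  (cmp 0,0)
bgt again: not taken
halt.
Total executed instructions: 24.

24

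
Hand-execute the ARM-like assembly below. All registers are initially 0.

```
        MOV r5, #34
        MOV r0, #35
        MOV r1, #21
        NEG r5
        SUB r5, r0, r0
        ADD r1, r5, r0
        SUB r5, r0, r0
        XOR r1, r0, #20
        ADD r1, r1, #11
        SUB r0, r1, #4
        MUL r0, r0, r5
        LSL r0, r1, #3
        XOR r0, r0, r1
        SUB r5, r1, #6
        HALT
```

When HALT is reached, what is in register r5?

MOV r5, #34 → r5=34
MOV r0, #35 → r0=35
MOV r1, #21 → r1=21
NEG r5 → r5=-(34)=-34
SUB r5, r0, r0 → r5=35-35=0
ADD r1, r5, r0 → r1=0+35=35
SUB r5, r0, r0 → r5=35-35=0
XOR r1, r0, #20 → r1=35^20=55
ADD r1, r1, #11 → r1=55+11=66
SUB r0, r1, #4 → r0=66-4=62
MUL r0, r0, r5 → r0=62*0=0
LSL r0, r1, #3 → r0=66<<3=528
XOR r0, r0, r1 → r0=528^66=594
SUB r5, r1, #6 → r5=66-6=60
halt.

60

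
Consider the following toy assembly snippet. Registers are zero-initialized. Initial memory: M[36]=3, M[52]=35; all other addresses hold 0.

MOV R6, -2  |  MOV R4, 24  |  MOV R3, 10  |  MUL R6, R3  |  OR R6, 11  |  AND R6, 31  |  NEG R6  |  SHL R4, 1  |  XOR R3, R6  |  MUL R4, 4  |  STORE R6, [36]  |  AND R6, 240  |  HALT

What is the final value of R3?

-5

R6=-2
R4=24
R3=10
R6=(-2)*10=-20
R6=(-20)|11=-17
R6=(-17)&31=15
R6=-(15)=-15
R4=24<<1=48
R3=10^(-15)=-5
R4=48*4=192
STORE R6, [36] → M[36]=-15
R6=(-15)&240=240
halt.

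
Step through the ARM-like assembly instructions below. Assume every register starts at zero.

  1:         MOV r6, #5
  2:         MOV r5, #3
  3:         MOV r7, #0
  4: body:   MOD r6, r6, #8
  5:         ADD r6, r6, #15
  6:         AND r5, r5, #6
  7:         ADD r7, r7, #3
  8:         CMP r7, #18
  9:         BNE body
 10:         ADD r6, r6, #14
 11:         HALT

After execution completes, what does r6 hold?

MOV r6, #5 → r6=5
MOV r5, #3 → r5=3
MOV r7, #0 → r7=0
MOD r6, r6, #8 → r6=5%8=5
ADD r6, r6, #15 → r6=5+15=20
AND r5, r5, #6 → r5=3&6=2
ADD r7, r7, #3 → r7=0+3=3
CMP r7, #18  (cmp 3,18)
BNE body: taken
MOD r6, r6, #8 → r6=20%8=4
ADD r6, r6, #15 → r6=4+15=19
AND r5, r5, #6 → r5=2&6=2
ADD r7, r7, #3 → r7=3+3=6
CMP r7, #18  (cmp 6,18)
BNE body: taken
MOD r6, r6, #8 → r6=19%8=3
ADD r6, r6, #15 → r6=3+15=18
AND r5, r5, #6 → r5=2&6=2
ADD r7, r7, #3 → r7=6+3=9
CMP r7, #18  (cmp 9,18)
BNE body: taken
MOD r6, r6, #8 → r6=18%8=2
ADD r6, r6, #15 → r6=2+15=17
AND r5, r5, #6 → r5=2&6=2
ADD r7, r7, #3 → r7=9+3=12
CMP r7, #18  (cmp 12,18)
BNE body: taken
MOD r6, r6, #8 → r6=17%8=1
ADD r6, r6, #15 → r6=1+15=16
AND r5, r5, #6 → r5=2&6=2
ADD r7, r7, #3 → r7=12+3=15
CMP r7, #18  (cmp 15,18)
BNE body: taken
MOD r6, r6, #8 → r6=16%8=0
ADD r6, r6, #15 → r6=0+15=15
AND r5, r5, #6 → r5=2&6=2
ADD r7, r7, #3 → r7=15+3=18
CMP r7, #18  (cmp 18,18)
BNE body: not taken
ADD r6, r6, #14 → r6=15+14=29
halt.

29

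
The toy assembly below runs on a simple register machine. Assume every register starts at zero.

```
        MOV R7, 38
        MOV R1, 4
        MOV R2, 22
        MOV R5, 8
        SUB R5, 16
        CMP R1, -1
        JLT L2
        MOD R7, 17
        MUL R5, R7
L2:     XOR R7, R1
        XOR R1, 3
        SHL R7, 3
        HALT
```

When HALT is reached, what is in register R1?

R7=38
R1=4
R2=22
R5=8
R5=8-16=-8
CMP R1, -1  (cmp 4,-1)
JLT L2: not taken
R7=38%17=4
R5=(-8)*4=-32
R7=4^4=0
R1=4^3=7
R7=0<<3=0
halt.

7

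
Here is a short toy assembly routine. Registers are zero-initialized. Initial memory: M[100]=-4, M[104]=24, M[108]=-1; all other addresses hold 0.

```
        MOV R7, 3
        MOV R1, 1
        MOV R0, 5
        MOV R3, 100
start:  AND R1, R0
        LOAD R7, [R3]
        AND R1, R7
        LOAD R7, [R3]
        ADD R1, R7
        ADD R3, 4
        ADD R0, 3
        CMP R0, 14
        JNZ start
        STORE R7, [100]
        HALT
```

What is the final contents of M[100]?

after MOV R7, 3: R7=3
after MOV R1, 1: R1=1
after MOV R0, 5: R0=5
after MOV R3, 100: R3=100
after AND R1, R0: R1=1&5=1
after LOAD R7, [R3]: R7=M[100]=-4
after AND R1, R7: R1=1&(-4)=0
after LOAD R7, [R3]: R7=M[100]=-4
after ADD R1, R7: R1=0+(-4)=-4
after ADD R3, 4: R3=100+4=104
after ADD R0, 3: R0=5+3=8
CMP R0, 14  (cmp 8,14)
JNZ start: taken
after AND R1, R0: R1=(-4)&8=8
after LOAD R7, [R3]: R7=M[104]=24
after AND R1, R7: R1=8&24=8
after LOAD R7, [R3]: R7=M[104]=24
after ADD R1, R7: R1=8+24=32
after ADD R3, 4: R3=104+4=108
after ADD R0, 3: R0=8+3=11
CMP R0, 14  (cmp 11,14)
JNZ start: taken
after AND R1, R0: R1=32&11=0
after LOAD R7, [R3]: R7=M[108]=-1
after AND R1, R7: R1=0&(-1)=0
after LOAD R7, [R3]: R7=M[108]=-1
after ADD R1, R7: R1=0+(-1)=-1
after ADD R3, 4: R3=108+4=112
after ADD R0, 3: R0=11+3=14
CMP R0, 14  (cmp 14,14)
JNZ start: not taken
STORE R7, [100] → M[100]=-1
halt.

-1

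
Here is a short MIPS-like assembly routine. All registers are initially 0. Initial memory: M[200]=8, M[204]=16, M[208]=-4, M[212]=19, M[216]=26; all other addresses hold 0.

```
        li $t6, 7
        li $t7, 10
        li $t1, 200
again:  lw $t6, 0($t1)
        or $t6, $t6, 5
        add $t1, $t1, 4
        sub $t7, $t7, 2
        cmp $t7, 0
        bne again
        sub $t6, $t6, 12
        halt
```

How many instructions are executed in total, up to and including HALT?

35

li $t6, 7 → $t6=7
li $t7, 10 → $t7=10
li $t1, 200 → $t1=200
lw $t6, 0($t1) → $t6=M[200]=8
or $t6, $t6, 5 → $t6=8|5=13
add $t1, $t1, 4 → $t1=200+4=204
sub $t7, $t7, 2 → $t7=10-2=8
cmp $t7, 0  (cmp 8,0)
bne again: taken
lw $t6, 0($t1) → $t6=M[204]=16
or $t6, $t6, 5 → $t6=16|5=21
add $t1, $t1, 4 → $t1=204+4=208
sub $t7, $t7, 2 → $t7=8-2=6
cmp $t7, 0  (cmp 6,0)
bne again: taken
lw $t6, 0($t1) → $t6=M[208]=-4
or $t6, $t6, 5 → $t6=(-4)|5=-3
add $t1, $t1, 4 → $t1=208+4=212
sub $t7, $t7, 2 → $t7=6-2=4
cmp $t7, 0  (cmp 4,0)
bne again: taken
lw $t6, 0($t1) → $t6=M[212]=19
or $t6, $t6, 5 → $t6=19|5=23
add $t1, $t1, 4 → $t1=212+4=216
sub $t7, $t7, 2 → $t7=4-2=2
cmp $t7, 0  (cmp 2,0)
bne again: taken
lw $t6, 0($t1) → $t6=M[216]=26
or $t6, $t6, 5 → $t6=26|5=31
add $t1, $t1, 4 → $t1=216+4=220
sub $t7, $t7, 2 → $t7=2-2=0
cmp $t7, 0  (cmp 0,0)
bne again: not taken
sub $t6, $t6, 12 → $t6=31-12=19
halt.
Total executed instructions: 35.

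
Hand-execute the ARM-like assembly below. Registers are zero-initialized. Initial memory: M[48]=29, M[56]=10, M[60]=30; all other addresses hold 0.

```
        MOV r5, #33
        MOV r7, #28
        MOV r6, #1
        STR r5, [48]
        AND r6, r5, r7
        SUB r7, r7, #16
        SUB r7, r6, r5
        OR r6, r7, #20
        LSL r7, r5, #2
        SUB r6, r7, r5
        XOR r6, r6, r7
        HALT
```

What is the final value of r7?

MOV r5, #33 → r5=33
MOV r7, #28 → r7=28
MOV r6, #1 → r6=1
STR r5, [48] → M[48]=33
AND r6, r5, r7 → r6=33&28=0
SUB r7, r7, #16 → r7=28-16=12
SUB r7, r6, r5 → r7=0-33=-33
OR r6, r7, #20 → r6=(-33)|20=-33
LSL r7, r5, #2 → r7=33<<2=132
SUB r6, r7, r5 → r6=132-33=99
XOR r6, r6, r7 → r6=99^132=231
halt.

132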